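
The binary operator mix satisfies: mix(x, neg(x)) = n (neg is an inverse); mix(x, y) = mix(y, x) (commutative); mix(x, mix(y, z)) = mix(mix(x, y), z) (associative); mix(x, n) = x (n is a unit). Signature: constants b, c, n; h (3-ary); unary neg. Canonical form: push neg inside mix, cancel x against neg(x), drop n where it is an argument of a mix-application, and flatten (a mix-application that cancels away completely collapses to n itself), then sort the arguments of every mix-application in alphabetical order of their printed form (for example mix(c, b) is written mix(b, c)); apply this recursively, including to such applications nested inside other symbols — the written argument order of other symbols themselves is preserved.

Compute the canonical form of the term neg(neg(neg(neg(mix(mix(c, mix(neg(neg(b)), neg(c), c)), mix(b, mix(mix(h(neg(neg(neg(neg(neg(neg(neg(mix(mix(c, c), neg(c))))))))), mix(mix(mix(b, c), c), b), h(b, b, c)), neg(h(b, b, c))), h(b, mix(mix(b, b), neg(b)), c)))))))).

Push neg inside:  distribute neg over mix and collapse double neg
Cancel:  h(b, b, c) cancels
Combine occurrences:  mix(c, b, b, h(neg(c), mix(b, b, c, c), h(b, b, c)))
Order the arguments:  mix(b, b, c, h(neg(c), mix(b, b, c, c), h(b, b, c)))

Answer: mix(b, b, c, h(neg(c), mix(b, b, c, c), h(b, b, c)))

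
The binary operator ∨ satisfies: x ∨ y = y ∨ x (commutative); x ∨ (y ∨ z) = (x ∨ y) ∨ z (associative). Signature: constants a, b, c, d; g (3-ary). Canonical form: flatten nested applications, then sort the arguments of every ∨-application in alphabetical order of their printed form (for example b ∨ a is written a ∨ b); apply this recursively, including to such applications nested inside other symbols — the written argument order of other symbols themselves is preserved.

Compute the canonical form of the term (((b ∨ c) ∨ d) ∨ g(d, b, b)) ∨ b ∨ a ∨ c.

Answer: a ∨ b ∨ b ∨ c ∨ c ∨ d ∨ g(d, b, b)

Derivation:
Merge nested applications:  b ∨ c ∨ d ∨ g(d, b, b) ∨ b ∨ a ∨ c
Sort:  a ∨ b ∨ b ∨ c ∨ c ∨ d ∨ g(d, b, b)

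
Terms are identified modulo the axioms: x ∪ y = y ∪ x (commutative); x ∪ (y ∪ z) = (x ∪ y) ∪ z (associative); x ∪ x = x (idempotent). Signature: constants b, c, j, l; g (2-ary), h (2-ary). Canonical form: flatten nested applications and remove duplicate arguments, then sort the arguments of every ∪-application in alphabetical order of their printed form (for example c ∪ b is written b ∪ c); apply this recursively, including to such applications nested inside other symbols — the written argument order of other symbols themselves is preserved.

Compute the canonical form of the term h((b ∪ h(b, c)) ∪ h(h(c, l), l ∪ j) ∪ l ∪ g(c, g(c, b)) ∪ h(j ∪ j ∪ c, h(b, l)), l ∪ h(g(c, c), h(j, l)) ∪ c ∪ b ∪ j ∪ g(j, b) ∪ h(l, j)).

Answer: h(b ∪ g(c, g(c, b)) ∪ h(b, c) ∪ h(c ∪ j, h(b, l)) ∪ h(h(c, l), j ∪ l) ∪ l, b ∪ c ∪ g(j, b) ∪ h(g(c, c), h(j, l)) ∪ h(l, j) ∪ j ∪ l)

Derivation:
Focus inside:  (b ∪ h(b, c)) ∪ h(h(c, l), l ∪ j) ∪ l ∪ g(c, g(c, b)) ∪ h(j ∪ j ∪ c, h(b, l))
Un-nest:  b ∪ h(b, c) ∪ h(h(c, l), l ∪ j) ∪ l ∪ g(c, g(c, b)) ∪ h(j ∪ j ∪ c, h(b, l))
Inside:  h(h(c, l), l ∪ j)  →  h(h(c, l), j ∪ l)
Canonicalize subterm:  h(j ∪ j ∪ c, h(b, l))  →  h(c ∪ j, h(b, l))
Order the arguments:  b ∪ g(c, g(c, b)) ∪ h(b, c) ∪ h(c ∪ j, h(b, l)) ∪ h(h(c, l), j ∪ l) ∪ l
Put back:  h(b ∪ g(c, g(c, b)) ∪ h(b, c) ∪ h(c ∪ j, h(b, l)) ∪ h(h(c, l), j ∪ l) ∪ l, b ∪ c ∪ g(j, b) ∪ h(g(c, c), h(j, l)) ∪ h(l, j) ∪ j ∪ l)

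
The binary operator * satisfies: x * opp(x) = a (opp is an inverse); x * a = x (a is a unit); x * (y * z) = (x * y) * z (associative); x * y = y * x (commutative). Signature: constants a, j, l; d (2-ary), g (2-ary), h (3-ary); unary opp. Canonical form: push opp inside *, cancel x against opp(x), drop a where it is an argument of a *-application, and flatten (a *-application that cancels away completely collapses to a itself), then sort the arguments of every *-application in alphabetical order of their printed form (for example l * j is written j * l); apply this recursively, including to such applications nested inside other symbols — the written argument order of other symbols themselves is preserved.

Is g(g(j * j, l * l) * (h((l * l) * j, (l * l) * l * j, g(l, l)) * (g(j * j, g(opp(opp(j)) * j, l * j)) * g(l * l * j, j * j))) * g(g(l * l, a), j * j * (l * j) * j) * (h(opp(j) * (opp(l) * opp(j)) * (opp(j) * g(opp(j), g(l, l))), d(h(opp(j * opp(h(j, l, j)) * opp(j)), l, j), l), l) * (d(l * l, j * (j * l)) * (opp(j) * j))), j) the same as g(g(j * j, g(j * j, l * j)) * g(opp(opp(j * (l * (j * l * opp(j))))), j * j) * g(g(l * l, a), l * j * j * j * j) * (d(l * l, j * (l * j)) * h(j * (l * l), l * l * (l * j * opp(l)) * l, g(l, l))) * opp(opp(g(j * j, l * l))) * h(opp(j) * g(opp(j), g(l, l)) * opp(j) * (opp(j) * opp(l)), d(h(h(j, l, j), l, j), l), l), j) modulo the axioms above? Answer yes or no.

Answer: yes — both canonical forms are g(d(l * l, j * j * l) * g(g(l * l, a), j * j * j * j * l) * g(j * j, g(j * j, j * l)) * g(j * j, l * l) * g(j * l * l, j * j) * h(g(opp(j), g(l, l)) * opp(j) * opp(j) * opp(j) * opp(l), d(h(h(j, l, j), l, j), l), l) * h(j * l * l, j * l * l * l, g(l, l)), j)

Derivation:
Left:  g(g(j * j, l * l) * (h((l * l) * j, (l * l) * l * j, g(l, l)) * (g(j * j, g(opp(opp(j)) * j, l * j)) * g(l * l * j, j * j))) * g(g(l * l, a), j * j * (l * j) * j) * (h(opp(j) * (opp(l) * opp(j)) * (opp(j) * g(opp(j), g(l, l))), d(h(opp(j * opp(h(j, l, j)) * opp(j)), l, j), l), l) * (d(l * l, j * (j * l)) * (opp(j) * j))), j)
  Work inside:  g(j * j, l * l) * (h((l * l) * j, (l * l) * l * j, g(l, l)) * (g(j * j, g(opp(opp(j)) * j, l * j)) * g(l * l * j, j * j))) * g(g(l * l, a), j * j * (l * j) * j) * (h(opp(j) * (opp(l) * opp(j)) * (opp(j) * g(opp(j), g(l, l))), d(h(opp(j * opp(h(j, l, j)) * opp(j)), l, j), l), l) * (d(l * l, j * (j * l)) * (opp(j) * j)))
  Push opp inside:  distribute opp over * and collapse double opp
  Cancel inverse pairs:  j cancels
  Collect terms:  g(j * j, l * l) * h(j * l * l, j * l * l * l, g(l, l)) * g(j * j, g(j * j, j * l)) * g(j * l * l, j * j) * g(g(l * l, a), j * j * j * j * l) * h(g(opp(j), g(l, l)) * opp(j) * opp(j) * opp(j) * opp(l), d(h(h(j, l, j), l, j), l), l) * d(l * l, j * j * l)
  Order the arguments:  d(l * l, j * j * l) * g(g(l * l, a), j * j * j * j * l) * g(j * j, g(j * j, j * l)) * g(j * j, l * l) * g(j * l * l, j * j) * h(g(opp(j), g(l, l)) * opp(j) * opp(j) * opp(j) * opp(l), d(h(h(j, l, j), l, j), l), l) * h(j * l * l, j * l * l * l, g(l, l))
  Put back:  g(d(l * l, j * j * l) * g(g(l * l, a), j * j * j * j * l) * g(j * j, g(j * j, j * l)) * g(j * j, l * l) * g(j * l * l, j * j) * h(g(opp(j), g(l, l)) * opp(j) * opp(j) * opp(j) * opp(l), d(h(h(j, l, j), l, j), l), l) * h(j * l * l, j * l * l * l, g(l, l)), j)
Right:  g(g(j * j, g(j * j, l * j)) * g(opp(opp(j * (l * (j * l * opp(j))))), j * j) * g(g(l * l, a), l * j * j * j * j) * (d(l * l, j * (l * j)) * h(j * (l * l), l * l * (l * j * opp(l)) * l, g(l, l))) * opp(opp(g(j * j, l * l))) * h(opp(j) * g(opp(j), g(l, l)) * opp(j) * (opp(j) * opp(l)), d(h(h(j, l, j), l, j), l), l), j)
  Focus inside:  g(j * j, g(j * j, l * j)) * g(opp(opp(j * (l * (j * l * opp(j))))), j * j) * g(g(l * l, a), l * j * j * j * j) * (d(l * l, j * (l * j)) * h(j * (l * l), l * l * (l * j * opp(l)) * l, g(l, l))) * opp(opp(g(j * j, l * l))) * h(opp(j) * g(opp(j), g(l, l)) * opp(j) * (opp(j) * opp(l)), d(h(h(j, l, j), l, j), l), l)
  Push opp inside:  distribute opp over * and collapse double opp
  Combine occurrences:  g(j * j, g(j * j, j * l)) * g(j * l * l, j * j) * g(g(l * l, a), j * j * j * j * l) * d(l * l, j * j * l) * h(j * l * l, j * l * l * l, g(l, l)) * g(j * j, l * l) * h(g(opp(j), g(l, l)) * opp(j) * opp(j) * opp(j) * opp(l), d(h(h(j, l, j), l, j), l), l)
  Sort:  d(l * l, j * j * l) * g(g(l * l, a), j * j * j * j * l) * g(j * j, g(j * j, j * l)) * g(j * j, l * l) * g(j * l * l, j * j) * h(g(opp(j), g(l, l)) * opp(j) * opp(j) * opp(j) * opp(l), d(h(h(j, l, j), l, j), l), l) * h(j * l * l, j * l * l * l, g(l, l))
  Rebuild:  g(d(l * l, j * j * l) * g(g(l * l, a), j * j * j * j * l) * g(j * j, g(j * j, j * l)) * g(j * j, l * l) * g(j * l * l, j * j) * h(g(opp(j), g(l, l)) * opp(j) * opp(j) * opp(j) * opp(l), d(h(h(j, l, j), l, j), l), l) * h(j * l * l, j * l * l * l, g(l, l)), j)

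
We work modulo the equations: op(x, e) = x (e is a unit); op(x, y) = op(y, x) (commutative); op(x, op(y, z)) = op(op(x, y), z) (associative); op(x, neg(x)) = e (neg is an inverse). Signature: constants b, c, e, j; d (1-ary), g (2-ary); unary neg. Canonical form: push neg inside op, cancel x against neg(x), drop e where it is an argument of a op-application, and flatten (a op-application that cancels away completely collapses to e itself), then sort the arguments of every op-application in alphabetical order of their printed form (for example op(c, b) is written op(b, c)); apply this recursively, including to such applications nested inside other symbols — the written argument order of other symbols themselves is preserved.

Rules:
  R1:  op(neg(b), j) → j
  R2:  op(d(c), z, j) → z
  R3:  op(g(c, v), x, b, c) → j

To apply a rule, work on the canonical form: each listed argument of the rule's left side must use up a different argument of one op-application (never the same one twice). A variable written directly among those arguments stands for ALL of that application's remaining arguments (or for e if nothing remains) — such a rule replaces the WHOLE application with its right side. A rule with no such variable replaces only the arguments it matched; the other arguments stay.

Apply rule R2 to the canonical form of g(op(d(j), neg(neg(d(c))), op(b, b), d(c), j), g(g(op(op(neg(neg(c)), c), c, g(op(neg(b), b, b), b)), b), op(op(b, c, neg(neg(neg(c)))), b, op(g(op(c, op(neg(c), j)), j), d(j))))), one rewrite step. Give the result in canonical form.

Answer: g(op(b, b, d(c), d(j)), g(g(op(c, c, c, g(b, b)), b), op(b, b, d(j), g(j, j))))

Derivation:
Canonical form:  g(op(b, b, d(c), d(c), d(j), j), g(g(op(c, c, c, g(b, b)), b), op(b, b, d(j), g(j, j))))
R2 matches:  uses d(c), j;  z := op(b, b, d(c), d(j))
Every leftover argument binds to the variable; the entire application is replaced.
Giving:  g(op(b, b, d(c), d(j)), g(g(op(c, c, c, g(b, b)), b), op(b, b, d(j), g(j, j))))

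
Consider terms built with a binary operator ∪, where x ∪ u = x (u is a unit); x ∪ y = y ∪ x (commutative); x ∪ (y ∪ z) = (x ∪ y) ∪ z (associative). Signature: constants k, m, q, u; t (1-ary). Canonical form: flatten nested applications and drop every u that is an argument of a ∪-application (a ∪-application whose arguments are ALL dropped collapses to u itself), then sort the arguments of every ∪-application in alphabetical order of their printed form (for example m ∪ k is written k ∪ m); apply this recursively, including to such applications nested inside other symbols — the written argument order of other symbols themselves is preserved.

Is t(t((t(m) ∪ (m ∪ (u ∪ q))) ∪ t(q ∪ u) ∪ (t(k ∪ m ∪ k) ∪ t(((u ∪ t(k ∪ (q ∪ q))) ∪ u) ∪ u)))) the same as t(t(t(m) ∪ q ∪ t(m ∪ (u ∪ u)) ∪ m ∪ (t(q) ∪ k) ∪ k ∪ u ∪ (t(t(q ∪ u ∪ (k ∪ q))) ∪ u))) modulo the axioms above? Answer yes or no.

Answer: no — t(t(m ∪ q ∪ t(k ∪ k ∪ m) ∪ t(m) ∪ t(q) ∪ t(t(k ∪ q ∪ q)))) vs t(t(k ∪ k ∪ m ∪ q ∪ t(m) ∪ t(m) ∪ t(q) ∪ t(t(k ∪ q ∪ q))))

Derivation:
Left:  t(t((t(m) ∪ (m ∪ (u ∪ q))) ∪ t(q ∪ u) ∪ (t(k ∪ m ∪ k) ∪ t(((u ∪ t(k ∪ (q ∪ q))) ∪ u) ∪ u))))
  Focus inside:  (t(m) ∪ (m ∪ (u ∪ q))) ∪ t(q ∪ u) ∪ (t(k ∪ m ∪ k) ∪ t(((u ∪ t(k ∪ (q ∪ q))) ∪ u) ∪ u))
  Flatten:  t(m) ∪ m ∪ u ∪ q ∪ t(q ∪ u) ∪ t(k ∪ m ∪ k) ∪ t(((u ∪ t(k ∪ (q ∪ q))) ∪ u) ∪ u)
  Simplify inside:  t(q ∪ u)  →  t(q)
  Simplify inside:  t(k ∪ m ∪ k)  →  t(k ∪ k ∪ m)
  Simplify inside:  t(((u ∪ t(k ∪ (q ∪ q))) ∪ u) ∪ u)  →  t(t(k ∪ q ∪ q))
  Unit:  drop u
  Order the arguments:  m ∪ q ∪ t(k ∪ k ∪ m) ∪ t(m) ∪ t(q) ∪ t(t(k ∪ q ∪ q))
  Put back:  t(t(m ∪ q ∪ t(k ∪ k ∪ m) ∪ t(m) ∪ t(q) ∪ t(t(k ∪ q ∪ q))))
Right:  t(t(t(m) ∪ q ∪ t(m ∪ (u ∪ u)) ∪ m ∪ (t(q) ∪ k) ∪ k ∪ u ∪ (t(t(q ∪ u ∪ (k ∪ q))) ∪ u)))
  Descend into:  t(m) ∪ q ∪ t(m ∪ (u ∪ u)) ∪ m ∪ (t(q) ∪ k) ∪ k ∪ u ∪ (t(t(q ∪ u ∪ (k ∪ q))) ∪ u)
  Flatten:  t(m) ∪ q ∪ t(m ∪ (u ∪ u)) ∪ m ∪ t(q) ∪ k ∪ k ∪ u ∪ t(t(q ∪ u ∪ (k ∪ q))) ∪ u
  Inside:  t(m ∪ (u ∪ u))  →  t(m)
  Canonicalize subterm:  t(t(q ∪ u ∪ (k ∪ q)))  →  t(t(k ∪ q ∪ q))
  Unit:  drop u (×2)
  Sort:  k ∪ k ∪ m ∪ q ∪ t(m) ∪ t(m) ∪ t(q) ∪ t(t(k ∪ q ∪ q))
  Rebuild:  t(t(k ∪ k ∪ m ∪ q ∪ t(m) ∪ t(m) ∪ t(q) ∪ t(t(k ∪ q ∪ q))))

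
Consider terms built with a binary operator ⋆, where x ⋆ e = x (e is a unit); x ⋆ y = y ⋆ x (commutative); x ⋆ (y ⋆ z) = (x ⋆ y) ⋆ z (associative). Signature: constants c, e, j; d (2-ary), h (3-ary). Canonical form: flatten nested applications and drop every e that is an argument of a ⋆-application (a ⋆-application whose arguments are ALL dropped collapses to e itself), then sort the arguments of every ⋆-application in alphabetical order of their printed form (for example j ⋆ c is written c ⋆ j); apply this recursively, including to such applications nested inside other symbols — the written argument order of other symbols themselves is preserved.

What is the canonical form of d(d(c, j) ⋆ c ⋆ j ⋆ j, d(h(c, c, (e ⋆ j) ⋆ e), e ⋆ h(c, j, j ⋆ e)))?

Answer: d(c ⋆ d(c, j) ⋆ j ⋆ j, d(h(c, c, j), h(c, j, j)))

Derivation:
Descend into:  e ⋆ h(c, j, j ⋆ e)
Simplify inside:  h(c, j, j ⋆ e)  →  h(c, j, j)
Unit:  drop e
Sort arguments:  h(c, j, j)
Reassemble:  d(c ⋆ d(c, j) ⋆ j ⋆ j, d(h(c, c, j), h(c, j, j)))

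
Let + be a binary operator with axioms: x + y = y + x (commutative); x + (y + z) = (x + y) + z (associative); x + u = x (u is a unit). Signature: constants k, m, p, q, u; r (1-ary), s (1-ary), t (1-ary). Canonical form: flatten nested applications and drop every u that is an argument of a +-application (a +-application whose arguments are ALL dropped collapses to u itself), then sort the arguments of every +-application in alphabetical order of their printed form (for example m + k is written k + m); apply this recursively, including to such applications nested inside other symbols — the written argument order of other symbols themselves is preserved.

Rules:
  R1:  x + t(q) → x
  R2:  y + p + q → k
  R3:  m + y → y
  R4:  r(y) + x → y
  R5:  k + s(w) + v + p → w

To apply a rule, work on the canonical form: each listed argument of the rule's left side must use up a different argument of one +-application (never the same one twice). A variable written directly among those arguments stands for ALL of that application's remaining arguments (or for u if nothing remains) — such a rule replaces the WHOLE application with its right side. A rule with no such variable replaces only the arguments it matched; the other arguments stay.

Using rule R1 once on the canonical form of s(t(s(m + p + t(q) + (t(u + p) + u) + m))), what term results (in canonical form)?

Canonical form:  s(t(s(m + m + p + t(p) + t(q))))
Match R1:  consume t(q);  x := m + m + p + t(p)
The extension variable absorbs all remaining arguments, so the whole application is rewritten.
Giving:  s(t(s(m + m + p + t(p))))

Answer: s(t(s(m + m + p + t(p))))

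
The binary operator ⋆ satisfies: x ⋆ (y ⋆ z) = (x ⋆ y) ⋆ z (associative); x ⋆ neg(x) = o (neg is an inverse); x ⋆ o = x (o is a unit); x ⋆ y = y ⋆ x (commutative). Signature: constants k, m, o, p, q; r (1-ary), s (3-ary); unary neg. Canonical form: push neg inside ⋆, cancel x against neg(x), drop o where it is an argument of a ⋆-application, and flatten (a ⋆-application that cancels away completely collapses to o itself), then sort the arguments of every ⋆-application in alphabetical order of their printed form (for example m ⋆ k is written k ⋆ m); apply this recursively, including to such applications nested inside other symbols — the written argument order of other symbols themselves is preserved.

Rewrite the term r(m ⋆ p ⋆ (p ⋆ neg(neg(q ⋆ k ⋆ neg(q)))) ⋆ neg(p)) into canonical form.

Answer: r(k ⋆ m ⋆ p)

Derivation:
Focus inside:  m ⋆ p ⋆ (p ⋆ neg(neg(q ⋆ k ⋆ neg(q)))) ⋆ neg(p)
Push neg inside:  distribute neg over ⋆ and collapse double neg
Cancel:  q cancels
Combine occurrences:  m ⋆ p ⋆ k
Order the arguments:  k ⋆ m ⋆ p
Reassemble:  r(k ⋆ m ⋆ p)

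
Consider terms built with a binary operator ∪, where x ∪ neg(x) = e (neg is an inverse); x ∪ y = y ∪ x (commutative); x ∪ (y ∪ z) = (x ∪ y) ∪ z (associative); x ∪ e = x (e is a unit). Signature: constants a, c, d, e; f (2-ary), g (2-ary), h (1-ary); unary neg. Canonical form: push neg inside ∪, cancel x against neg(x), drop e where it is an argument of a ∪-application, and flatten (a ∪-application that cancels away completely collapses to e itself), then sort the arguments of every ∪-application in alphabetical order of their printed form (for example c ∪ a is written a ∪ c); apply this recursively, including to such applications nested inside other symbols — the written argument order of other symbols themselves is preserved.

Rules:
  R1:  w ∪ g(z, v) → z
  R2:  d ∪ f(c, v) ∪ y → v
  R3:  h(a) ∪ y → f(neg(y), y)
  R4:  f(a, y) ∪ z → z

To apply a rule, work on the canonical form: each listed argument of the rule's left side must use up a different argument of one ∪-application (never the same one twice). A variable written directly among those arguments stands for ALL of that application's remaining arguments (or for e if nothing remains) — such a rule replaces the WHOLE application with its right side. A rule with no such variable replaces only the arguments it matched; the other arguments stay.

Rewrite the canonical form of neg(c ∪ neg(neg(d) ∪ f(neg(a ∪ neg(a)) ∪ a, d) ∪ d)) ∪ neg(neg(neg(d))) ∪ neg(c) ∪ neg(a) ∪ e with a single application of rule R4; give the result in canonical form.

Canonical form:  f(a, d) ∪ neg(a) ∪ neg(c) ∪ neg(c) ∪ neg(d)
R4 matches:  uses f(a, d);  y := d, z := neg(a) ∪ neg(c) ∪ neg(c) ∪ neg(d)
The variable takes the whole remainder — replace the entire application.
New term:  neg(a) ∪ neg(c) ∪ neg(c) ∪ neg(d)

Answer: neg(a) ∪ neg(c) ∪ neg(c) ∪ neg(d)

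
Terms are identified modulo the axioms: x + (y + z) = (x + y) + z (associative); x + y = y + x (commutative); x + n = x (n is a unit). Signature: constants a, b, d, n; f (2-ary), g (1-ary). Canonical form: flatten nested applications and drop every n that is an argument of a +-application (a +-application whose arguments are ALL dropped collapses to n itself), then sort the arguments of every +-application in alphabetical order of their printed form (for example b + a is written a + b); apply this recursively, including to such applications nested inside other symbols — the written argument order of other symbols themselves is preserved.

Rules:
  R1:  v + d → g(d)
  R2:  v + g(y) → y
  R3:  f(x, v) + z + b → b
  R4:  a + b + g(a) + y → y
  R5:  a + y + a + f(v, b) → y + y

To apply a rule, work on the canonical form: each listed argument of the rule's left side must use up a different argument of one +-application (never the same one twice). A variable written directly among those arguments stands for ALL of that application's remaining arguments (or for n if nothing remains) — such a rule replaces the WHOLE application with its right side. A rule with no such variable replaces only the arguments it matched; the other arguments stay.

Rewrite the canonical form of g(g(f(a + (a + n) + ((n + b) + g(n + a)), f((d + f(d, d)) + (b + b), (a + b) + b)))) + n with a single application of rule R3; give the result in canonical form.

Answer: g(g(f(a + a + b + g(a), f(b, a + b + b))))

Derivation:
Canonical form:  g(g(f(a + a + b + g(a), f(b + b + d + f(d, d), a + b + b))))
R3 matches:  uses b, f(d, d);  v := d, x := d, z := b + d
The variable takes the whole remainder — replace the entire application.
Result:  g(g(f(a + a + b + g(a), f(b, a + b + b))))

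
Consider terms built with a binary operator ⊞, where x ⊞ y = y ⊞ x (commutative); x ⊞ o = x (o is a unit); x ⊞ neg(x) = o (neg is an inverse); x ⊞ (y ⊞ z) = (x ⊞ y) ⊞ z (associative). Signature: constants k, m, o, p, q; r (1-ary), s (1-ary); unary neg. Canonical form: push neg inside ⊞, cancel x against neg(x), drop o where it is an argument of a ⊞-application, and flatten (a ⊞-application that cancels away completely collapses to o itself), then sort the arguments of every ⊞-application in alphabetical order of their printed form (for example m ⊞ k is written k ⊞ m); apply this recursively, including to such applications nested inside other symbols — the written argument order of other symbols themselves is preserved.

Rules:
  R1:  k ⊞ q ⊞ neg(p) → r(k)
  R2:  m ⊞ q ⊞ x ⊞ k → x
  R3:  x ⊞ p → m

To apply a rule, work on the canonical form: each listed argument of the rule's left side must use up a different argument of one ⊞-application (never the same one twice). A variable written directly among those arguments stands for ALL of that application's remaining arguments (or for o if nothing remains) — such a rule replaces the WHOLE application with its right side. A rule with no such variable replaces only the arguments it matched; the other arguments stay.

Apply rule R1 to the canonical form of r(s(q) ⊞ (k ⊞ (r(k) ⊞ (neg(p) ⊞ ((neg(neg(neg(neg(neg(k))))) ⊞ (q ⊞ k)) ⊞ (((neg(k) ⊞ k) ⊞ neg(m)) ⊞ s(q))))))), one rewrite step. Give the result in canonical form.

Canonical form:  r(k ⊞ neg(m) ⊞ neg(p) ⊞ q ⊞ r(k) ⊞ s(q) ⊞ s(q))
R1 matches:  uses k, neg(p), q
Giving:  r(neg(m) ⊞ r(k) ⊞ r(k) ⊞ s(q) ⊞ s(q))

Answer: r(neg(m) ⊞ r(k) ⊞ r(k) ⊞ s(q) ⊞ s(q))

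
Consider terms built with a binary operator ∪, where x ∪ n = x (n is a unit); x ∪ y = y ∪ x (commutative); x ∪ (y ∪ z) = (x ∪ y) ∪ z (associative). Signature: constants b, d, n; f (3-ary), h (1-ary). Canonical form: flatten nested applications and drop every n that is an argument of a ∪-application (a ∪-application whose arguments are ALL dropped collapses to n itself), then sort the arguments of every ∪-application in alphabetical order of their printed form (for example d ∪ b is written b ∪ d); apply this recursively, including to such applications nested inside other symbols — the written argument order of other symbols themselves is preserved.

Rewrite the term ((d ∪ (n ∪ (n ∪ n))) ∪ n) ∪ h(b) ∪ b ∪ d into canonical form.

Answer: b ∪ d ∪ d ∪ h(b)

Derivation:
Flatten:  d ∪ n ∪ n ∪ n ∪ n ∪ h(b) ∪ b ∪ d
Drop the unit:  drop n (×4)
Order the arguments:  b ∪ d ∪ d ∪ h(b)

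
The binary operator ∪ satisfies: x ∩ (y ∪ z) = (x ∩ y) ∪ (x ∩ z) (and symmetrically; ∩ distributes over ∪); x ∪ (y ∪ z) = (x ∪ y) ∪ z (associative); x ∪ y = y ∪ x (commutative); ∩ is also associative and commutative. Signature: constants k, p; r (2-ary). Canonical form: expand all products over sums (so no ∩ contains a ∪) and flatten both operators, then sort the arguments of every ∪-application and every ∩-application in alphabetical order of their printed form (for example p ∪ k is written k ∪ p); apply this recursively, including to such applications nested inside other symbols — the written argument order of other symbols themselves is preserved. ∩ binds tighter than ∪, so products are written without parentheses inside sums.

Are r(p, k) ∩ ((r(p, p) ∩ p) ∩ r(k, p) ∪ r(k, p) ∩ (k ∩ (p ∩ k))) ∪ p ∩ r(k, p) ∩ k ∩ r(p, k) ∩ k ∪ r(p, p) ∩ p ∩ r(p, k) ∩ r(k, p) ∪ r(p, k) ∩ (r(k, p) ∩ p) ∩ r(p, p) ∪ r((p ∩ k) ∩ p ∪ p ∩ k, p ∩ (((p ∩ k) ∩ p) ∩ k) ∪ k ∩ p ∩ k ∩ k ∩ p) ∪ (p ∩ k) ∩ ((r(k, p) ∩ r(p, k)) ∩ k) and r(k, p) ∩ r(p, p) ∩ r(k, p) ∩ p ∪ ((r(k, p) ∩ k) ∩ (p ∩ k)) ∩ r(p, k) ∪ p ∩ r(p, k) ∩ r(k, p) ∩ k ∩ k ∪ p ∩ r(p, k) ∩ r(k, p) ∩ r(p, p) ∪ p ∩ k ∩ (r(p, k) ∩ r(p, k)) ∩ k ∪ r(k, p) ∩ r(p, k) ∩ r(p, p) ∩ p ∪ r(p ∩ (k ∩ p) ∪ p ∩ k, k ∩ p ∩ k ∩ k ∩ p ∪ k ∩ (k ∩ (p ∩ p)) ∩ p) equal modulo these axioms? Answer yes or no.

Left:  r(p, k) ∩ ((r(p, p) ∩ p) ∩ r(k, p) ∪ r(k, p) ∩ (k ∩ (p ∩ k))) ∪ p ∩ r(k, p) ∩ k ∩ r(p, k) ∩ k ∪ r(p, p) ∩ p ∩ r(p, k) ∩ r(k, p) ∪ r(p, k) ∩ (r(k, p) ∩ p) ∩ r(p, p) ∪ r((p ∩ k) ∩ p ∪ p ∩ k, p ∩ (((p ∩ k) ∩ p) ∩ k) ∪ k ∩ p ∩ k ∩ k ∩ p) ∪ (p ∩ k) ∩ ((r(k, p) ∩ r(p, k)) ∩ k)
  Expand products over sums:  p ∩ r(k, p) ∩ r(p, k) ∩ r(p, p) ∪ k ∩ k ∩ p ∩ r(k, p) ∩ r(p, k) ∪ k ∩ k ∩ p ∩ r(k, p) ∩ r(p, k) ∪ p ∩ r(k, p) ∩ r(p, k) ∩ r(p, p) ∪ p ∩ r(k, p) ∩ r(p, k) ∩ r(p, p) ∪ r(k ∩ p ∪ k ∩ p ∩ p, k ∩ k ∩ k ∩ p ∩ p ∪ k ∩ k ∩ p ∩ p ∩ p) ∪ k ∩ k ∩ p ∩ r(k, p) ∩ r(p, k)
  Sort:  k ∩ k ∩ p ∩ r(k, p) ∩ r(p, k) ∪ k ∩ k ∩ p ∩ r(k, p) ∩ r(p, k) ∪ k ∩ k ∩ p ∩ r(k, p) ∩ r(p, k) ∪ p ∩ r(k, p) ∩ r(p, k) ∩ r(p, p) ∪ p ∩ r(k, p) ∩ r(p, k) ∩ r(p, p) ∪ p ∩ r(k, p) ∩ r(p, k) ∩ r(p, p) ∪ r(k ∩ p ∪ k ∩ p ∩ p, k ∩ k ∩ k ∩ p ∩ p ∪ k ∩ k ∩ p ∩ p ∩ p)
Right:  r(k, p) ∩ r(p, p) ∩ r(k, p) ∩ p ∪ ((r(k, p) ∩ k) ∩ (p ∩ k)) ∩ r(p, k) ∪ p ∩ r(p, k) ∩ r(k, p) ∩ k ∩ k ∪ p ∩ r(p, k) ∩ r(k, p) ∩ r(p, p) ∪ p ∩ k ∩ (r(p, k) ∩ r(p, k)) ∩ k ∪ r(k, p) ∩ r(p, k) ∩ r(p, p) ∩ p ∪ r(p ∩ (k ∩ p) ∪ p ∩ k, k ∩ p ∩ k ∩ k ∩ p ∪ k ∩ (k ∩ (p ∩ p)) ∩ p)
  Flatten:  p ∩ r(k, p) ∩ r(k, p) ∩ r(p, p) ∪ k ∩ k ∩ p ∩ r(k, p) ∩ r(p, k) ∪ k ∩ k ∩ p ∩ r(k, p) ∩ r(p, k) ∪ p ∩ r(k, p) ∩ r(p, k) ∩ r(p, p) ∪ k ∩ k ∩ p ∩ r(p, k) ∩ r(p, k) ∪ p ∩ r(k, p) ∩ r(p, k) ∩ r(p, p) ∪ r(k ∩ p ∪ k ∩ p ∩ p, k ∩ k ∩ k ∩ p ∩ p ∪ k ∩ k ∩ p ∩ p ∩ p)
  Order the arguments:  k ∩ k ∩ p ∩ r(k, p) ∩ r(p, k) ∪ k ∩ k ∩ p ∩ r(k, p) ∩ r(p, k) ∪ k ∩ k ∩ p ∩ r(p, k) ∩ r(p, k) ∪ p ∩ r(k, p) ∩ r(k, p) ∩ r(p, p) ∪ p ∩ r(k, p) ∩ r(p, k) ∩ r(p, p) ∪ p ∩ r(k, p) ∩ r(p, k) ∩ r(p, p) ∪ r(k ∩ p ∪ k ∩ p ∩ p, k ∩ k ∩ k ∩ p ∩ p ∪ k ∩ k ∩ p ∩ p ∩ p)

Answer: no — k ∩ k ∩ p ∩ r(k, p) ∩ r(p, k) ∪ k ∩ k ∩ p ∩ r(k, p) ∩ r(p, k) ∪ k ∩ k ∩ p ∩ r(k, p) ∩ r(p, k) ∪ p ∩ r(k, p) ∩ r(p, k) ∩ r(p, p) ∪ p ∩ r(k, p) ∩ r(p, k) ∩ r(p, p) ∪ p ∩ r(k, p) ∩ r(p, k) ∩ r(p, p) ∪ r(k ∩ p ∪ k ∩ p ∩ p, k ∩ k ∩ k ∩ p ∩ p ∪ k ∩ k ∩ p ∩ p ∩ p) vs k ∩ k ∩ p ∩ r(k, p) ∩ r(p, k) ∪ k ∩ k ∩ p ∩ r(k, p) ∩ r(p, k) ∪ k ∩ k ∩ p ∩ r(p, k) ∩ r(p, k) ∪ p ∩ r(k, p) ∩ r(k, p) ∩ r(p, p) ∪ p ∩ r(k, p) ∩ r(p, k) ∩ r(p, p) ∪ p ∩ r(k, p) ∩ r(p, k) ∩ r(p, p) ∪ r(k ∩ p ∪ k ∩ p ∩ p, k ∩ k ∩ k ∩ p ∩ p ∪ k ∩ k ∩ p ∩ p ∩ p)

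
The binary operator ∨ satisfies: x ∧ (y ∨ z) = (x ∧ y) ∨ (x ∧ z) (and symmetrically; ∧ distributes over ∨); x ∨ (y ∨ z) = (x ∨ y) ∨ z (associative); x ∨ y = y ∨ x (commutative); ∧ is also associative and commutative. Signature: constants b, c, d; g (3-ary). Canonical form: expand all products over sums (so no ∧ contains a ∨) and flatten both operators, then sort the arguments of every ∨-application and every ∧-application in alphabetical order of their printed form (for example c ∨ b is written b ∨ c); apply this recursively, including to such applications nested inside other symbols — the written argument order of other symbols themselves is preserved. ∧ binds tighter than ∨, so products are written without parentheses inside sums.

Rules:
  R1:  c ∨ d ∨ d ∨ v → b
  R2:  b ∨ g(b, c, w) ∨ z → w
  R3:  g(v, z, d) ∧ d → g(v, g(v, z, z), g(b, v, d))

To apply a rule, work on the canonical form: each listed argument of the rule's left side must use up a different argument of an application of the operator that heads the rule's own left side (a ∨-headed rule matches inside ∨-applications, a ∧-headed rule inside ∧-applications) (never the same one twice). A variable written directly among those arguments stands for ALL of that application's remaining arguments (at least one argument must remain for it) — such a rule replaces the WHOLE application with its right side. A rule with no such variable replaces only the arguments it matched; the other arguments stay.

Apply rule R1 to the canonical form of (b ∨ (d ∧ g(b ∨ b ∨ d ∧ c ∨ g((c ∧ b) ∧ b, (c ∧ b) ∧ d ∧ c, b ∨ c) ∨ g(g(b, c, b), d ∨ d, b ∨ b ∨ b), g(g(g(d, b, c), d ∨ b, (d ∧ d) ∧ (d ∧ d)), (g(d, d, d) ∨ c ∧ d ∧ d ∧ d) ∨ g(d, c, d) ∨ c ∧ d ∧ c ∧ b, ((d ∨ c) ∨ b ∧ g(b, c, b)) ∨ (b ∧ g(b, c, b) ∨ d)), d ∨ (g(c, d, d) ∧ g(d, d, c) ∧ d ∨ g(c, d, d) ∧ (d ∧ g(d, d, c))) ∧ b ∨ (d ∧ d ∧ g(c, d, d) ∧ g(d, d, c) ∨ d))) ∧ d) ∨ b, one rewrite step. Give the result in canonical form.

Answer: b ∨ b ∨ d ∧ d ∧ g(b ∨ b ∨ c ∧ d ∨ g(b ∧ b ∧ c, b ∧ c ∧ c ∧ d, b ∨ c) ∨ g(g(b, c, b), d ∨ d, b ∨ b ∨ b), g(g(g(d, b, c), b ∨ d, d ∧ d ∧ d ∧ d), b ∧ c ∧ c ∧ d ∨ c ∧ d ∧ d ∧ d ∨ g(d, c, d) ∨ g(d, d, d), b), b ∧ d ∧ g(c, d, d) ∧ g(d, d, c) ∨ b ∧ d ∧ g(c, d, d) ∧ g(d, d, c) ∨ d ∨ d ∨ d ∧ d ∧ g(c, d, d) ∧ g(d, d, c))

Derivation:
Canonical form:  b ∨ b ∨ d ∧ d ∧ g(b ∨ b ∨ c ∧ d ∨ g(b ∧ b ∧ c, b ∧ c ∧ c ∧ d, b ∨ c) ∨ g(g(b, c, b), d ∨ d, b ∨ b ∨ b), g(g(g(d, b, c), b ∨ d, d ∧ d ∧ d ∧ d), b ∧ c ∧ c ∧ d ∨ c ∧ d ∧ d ∧ d ∨ g(d, c, d) ∨ g(d, d, d), b ∧ g(b, c, b) ∨ b ∧ g(b, c, b) ∨ c ∨ d ∨ d), b ∧ d ∧ g(c, d, d) ∧ g(d, d, c) ∨ b ∧ d ∧ g(c, d, d) ∧ g(d, d, c) ∨ d ∨ d ∨ d ∧ d ∧ g(c, d, d) ∧ g(d, d, c))
Apply R1:  consuming c, d, d;  v := b ∧ g(b, c, b) ∨ b ∧ g(b, c, b)
Every leftover argument binds to the variable; the entire application is replaced.
New term:  b ∨ b ∨ d ∧ d ∧ g(b ∨ b ∨ c ∧ d ∨ g(b ∧ b ∧ c, b ∧ c ∧ c ∧ d, b ∨ c) ∨ g(g(b, c, b), d ∨ d, b ∨ b ∨ b), g(g(g(d, b, c), b ∨ d, d ∧ d ∧ d ∧ d), b ∧ c ∧ c ∧ d ∨ c ∧ d ∧ d ∧ d ∨ g(d, c, d) ∨ g(d, d, d), b), b ∧ d ∧ g(c, d, d) ∧ g(d, d, c) ∨ b ∧ d ∧ g(c, d, d) ∧ g(d, d, c) ∨ d ∨ d ∨ d ∧ d ∧ g(c, d, d) ∧ g(d, d, c))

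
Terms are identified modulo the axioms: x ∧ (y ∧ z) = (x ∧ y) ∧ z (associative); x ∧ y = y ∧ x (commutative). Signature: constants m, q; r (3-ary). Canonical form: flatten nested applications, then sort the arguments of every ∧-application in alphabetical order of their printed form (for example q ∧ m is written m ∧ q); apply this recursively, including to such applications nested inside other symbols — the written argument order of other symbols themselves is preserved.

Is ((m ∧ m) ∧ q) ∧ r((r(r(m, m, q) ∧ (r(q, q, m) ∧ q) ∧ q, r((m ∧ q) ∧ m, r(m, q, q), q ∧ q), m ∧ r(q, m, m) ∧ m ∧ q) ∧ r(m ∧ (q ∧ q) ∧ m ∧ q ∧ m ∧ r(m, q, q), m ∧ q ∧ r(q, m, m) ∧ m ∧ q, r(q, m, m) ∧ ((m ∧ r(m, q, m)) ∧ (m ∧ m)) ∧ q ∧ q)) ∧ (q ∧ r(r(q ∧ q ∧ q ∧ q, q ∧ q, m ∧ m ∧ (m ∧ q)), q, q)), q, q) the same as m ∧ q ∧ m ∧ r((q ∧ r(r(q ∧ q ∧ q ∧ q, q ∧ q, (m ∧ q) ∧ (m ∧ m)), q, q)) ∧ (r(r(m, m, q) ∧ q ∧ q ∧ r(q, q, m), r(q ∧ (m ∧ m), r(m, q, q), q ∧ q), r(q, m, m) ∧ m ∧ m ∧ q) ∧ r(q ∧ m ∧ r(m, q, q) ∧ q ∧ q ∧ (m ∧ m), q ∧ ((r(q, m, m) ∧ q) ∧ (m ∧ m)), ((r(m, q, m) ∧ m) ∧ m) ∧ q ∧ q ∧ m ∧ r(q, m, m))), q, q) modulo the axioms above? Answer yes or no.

Answer: yes — both canonical forms are m ∧ m ∧ q ∧ r(q ∧ r(m ∧ m ∧ m ∧ q ∧ q ∧ q ∧ r(m, q, q), m ∧ m ∧ q ∧ q ∧ r(q, m, m), m ∧ m ∧ m ∧ q ∧ q ∧ r(m, q, m) ∧ r(q, m, m)) ∧ r(q ∧ q ∧ r(m, m, q) ∧ r(q, q, m), r(m ∧ m ∧ q, r(m, q, q), q ∧ q), m ∧ m ∧ q ∧ r(q, m, m)) ∧ r(r(q ∧ q ∧ q ∧ q, q ∧ q, m ∧ m ∧ m ∧ q), q, q), q, q)

Derivation:
Left:  ((m ∧ m) ∧ q) ∧ r((r(r(m, m, q) ∧ (r(q, q, m) ∧ q) ∧ q, r((m ∧ q) ∧ m, r(m, q, q), q ∧ q), m ∧ r(q, m, m) ∧ m ∧ q) ∧ r(m ∧ (q ∧ q) ∧ m ∧ q ∧ m ∧ r(m, q, q), m ∧ q ∧ r(q, m, m) ∧ m ∧ q, r(q, m, m) ∧ ((m ∧ r(m, q, m)) ∧ (m ∧ m)) ∧ q ∧ q)) ∧ (q ∧ r(r(q ∧ q ∧ q ∧ q, q ∧ q, m ∧ m ∧ (m ∧ q)), q, q)), q, q)
  Un-nest:  m ∧ m ∧ q ∧ r((r(r(m, m, q) ∧ (r(q, q, m) ∧ q) ∧ q, r((m ∧ q) ∧ m, r(m, q, q), q ∧ q), m ∧ r(q, m, m) ∧ m ∧ q) ∧ r(m ∧ (q ∧ q) ∧ m ∧ q ∧ m ∧ r(m, q, q), m ∧ q ∧ r(q, m, m) ∧ m ∧ q, r(q, m, m) ∧ ((m ∧ r(m, q, m)) ∧ (m ∧ m)) ∧ q ∧ q)) ∧ (q ∧ r(r(q ∧ q ∧ q ∧ q, q ∧ q, m ∧ m ∧ (m ∧ q)), q, q)), q, q)
  Simplify inside:  r((r(r(m, m, q) ∧ (r(q, q, m) ∧ q) ∧ q, r((m ∧ q) ∧ m, r(m, q, q), q ∧ q), m ∧ r(q, m, m) ∧ m ∧ q) ∧ r(m ∧ (q ∧ q) ∧ m ∧ q ∧ m ∧ r(m, q, q), m ∧ q ∧ r(q, m, m) ∧ m ∧ q, r(q, m, m) ∧ ((m ∧ r(m, q, m)) ∧ (m ∧ m)) ∧ q ∧ q)) ∧ (q ∧ r(r(q ∧ q ∧ q ∧ q, q ∧ q, m ∧ m ∧ (m ∧ q)), q, q)), q, q)  →  r(q ∧ r(m ∧ m ∧ m ∧ q ∧ q ∧ q ∧ r(m, q, q), m ∧ m ∧ q ∧ q ∧ r(q, m, m), m ∧ m ∧ m ∧ q ∧ q ∧ r(m, q, m) ∧ r(q, m, m)) ∧ r(q ∧ q ∧ r(m, m, q) ∧ r(q, q, m), r(m ∧ m ∧ q, r(m, q, q), q ∧ q), m ∧ m ∧ q ∧ r(q, m, m)) ∧ r(r(q ∧ q ∧ q ∧ q, q ∧ q, m ∧ m ∧ m ∧ q), q, q), q, q)
  Sort:  m ∧ m ∧ q ∧ r(q ∧ r(m ∧ m ∧ m ∧ q ∧ q ∧ q ∧ r(m, q, q), m ∧ m ∧ q ∧ q ∧ r(q, m, m), m ∧ m ∧ m ∧ q ∧ q ∧ r(m, q, m) ∧ r(q, m, m)) ∧ r(q ∧ q ∧ r(m, m, q) ∧ r(q, q, m), r(m ∧ m ∧ q, r(m, q, q), q ∧ q), m ∧ m ∧ q ∧ r(q, m, m)) ∧ r(r(q ∧ q ∧ q ∧ q, q ∧ q, m ∧ m ∧ m ∧ q), q, q), q, q)
Right:  m ∧ q ∧ m ∧ r((q ∧ r(r(q ∧ q ∧ q ∧ q, q ∧ q, (m ∧ q) ∧ (m ∧ m)), q, q)) ∧ (r(r(m, m, q) ∧ q ∧ q ∧ r(q, q, m), r(q ∧ (m ∧ m), r(m, q, q), q ∧ q), r(q, m, m) ∧ m ∧ m ∧ q) ∧ r(q ∧ m ∧ r(m, q, q) ∧ q ∧ q ∧ (m ∧ m), q ∧ ((r(q, m, m) ∧ q) ∧ (m ∧ m)), ((r(m, q, m) ∧ m) ∧ m) ∧ q ∧ q ∧ m ∧ r(q, m, m))), q, q)
  Inside:  r((q ∧ r(r(q ∧ q ∧ q ∧ q, q ∧ q, (m ∧ q) ∧ (m ∧ m)), q, q)) ∧ (r(r(m, m, q) ∧ q ∧ q ∧ r(q, q, m), r(q ∧ (m ∧ m), r(m, q, q), q ∧ q), r(q, m, m) ∧ m ∧ m ∧ q) ∧ r(q ∧ m ∧ r(m, q, q) ∧ q ∧ q ∧ (m ∧ m), q ∧ ((r(q, m, m) ∧ q) ∧ (m ∧ m)), ((r(m, q, m) ∧ m) ∧ m) ∧ q ∧ q ∧ m ∧ r(q, m, m))), q, q)  →  r(q ∧ r(m ∧ m ∧ m ∧ q ∧ q ∧ q ∧ r(m, q, q), m ∧ m ∧ q ∧ q ∧ r(q, m, m), m ∧ m ∧ m ∧ q ∧ q ∧ r(m, q, m) ∧ r(q, m, m)) ∧ r(q ∧ q ∧ r(m, m, q) ∧ r(q, q, m), r(m ∧ m ∧ q, r(m, q, q), q ∧ q), m ∧ m ∧ q ∧ r(q, m, m)) ∧ r(r(q ∧ q ∧ q ∧ q, q ∧ q, m ∧ m ∧ m ∧ q), q, q), q, q)
  Sort:  m ∧ m ∧ q ∧ r(q ∧ r(m ∧ m ∧ m ∧ q ∧ q ∧ q ∧ r(m, q, q), m ∧ m ∧ q ∧ q ∧ r(q, m, m), m ∧ m ∧ m ∧ q ∧ q ∧ r(m, q, m) ∧ r(q, m, m)) ∧ r(q ∧ q ∧ r(m, m, q) ∧ r(q, q, m), r(m ∧ m ∧ q, r(m, q, q), q ∧ q), m ∧ m ∧ q ∧ r(q, m, m)) ∧ r(r(q ∧ q ∧ q ∧ q, q ∧ q, m ∧ m ∧ m ∧ q), q, q), q, q)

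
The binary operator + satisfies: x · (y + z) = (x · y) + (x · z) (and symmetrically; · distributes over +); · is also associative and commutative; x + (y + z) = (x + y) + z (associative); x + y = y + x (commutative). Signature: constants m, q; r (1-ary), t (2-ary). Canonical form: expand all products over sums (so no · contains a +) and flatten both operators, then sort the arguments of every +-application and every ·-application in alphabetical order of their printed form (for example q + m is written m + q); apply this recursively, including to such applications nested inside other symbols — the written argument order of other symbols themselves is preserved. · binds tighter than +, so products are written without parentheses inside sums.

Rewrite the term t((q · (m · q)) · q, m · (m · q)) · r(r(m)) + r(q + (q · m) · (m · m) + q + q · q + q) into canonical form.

Answer: r(m · m · m · q + q + q + q + q · q) + r(r(m)) · t(m · q · q · q, m · m · q)

Derivation:
Merge nested applications:  r(r(m)) · t(m · q · q · q, m · m · q) + r(m · m · m · q + q + q + q + q · q)
Sort:  r(m · m · m · q + q + q + q + q · q) + r(r(m)) · t(m · q · q · q, m · m · q)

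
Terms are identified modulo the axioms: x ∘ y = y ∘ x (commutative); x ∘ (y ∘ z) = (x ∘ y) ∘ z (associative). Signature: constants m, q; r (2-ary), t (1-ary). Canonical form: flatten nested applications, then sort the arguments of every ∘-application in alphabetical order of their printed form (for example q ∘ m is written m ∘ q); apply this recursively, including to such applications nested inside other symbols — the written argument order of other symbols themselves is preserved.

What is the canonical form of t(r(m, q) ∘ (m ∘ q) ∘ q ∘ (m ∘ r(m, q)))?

Work inside:  r(m, q) ∘ (m ∘ q) ∘ q ∘ (m ∘ r(m, q))
Merge nested applications:  r(m, q) ∘ m ∘ q ∘ q ∘ m ∘ r(m, q)
Sort arguments:  m ∘ m ∘ q ∘ q ∘ r(m, q) ∘ r(m, q)
Rebuild:  t(m ∘ m ∘ q ∘ q ∘ r(m, q) ∘ r(m, q))

Answer: t(m ∘ m ∘ q ∘ q ∘ r(m, q) ∘ r(m, q))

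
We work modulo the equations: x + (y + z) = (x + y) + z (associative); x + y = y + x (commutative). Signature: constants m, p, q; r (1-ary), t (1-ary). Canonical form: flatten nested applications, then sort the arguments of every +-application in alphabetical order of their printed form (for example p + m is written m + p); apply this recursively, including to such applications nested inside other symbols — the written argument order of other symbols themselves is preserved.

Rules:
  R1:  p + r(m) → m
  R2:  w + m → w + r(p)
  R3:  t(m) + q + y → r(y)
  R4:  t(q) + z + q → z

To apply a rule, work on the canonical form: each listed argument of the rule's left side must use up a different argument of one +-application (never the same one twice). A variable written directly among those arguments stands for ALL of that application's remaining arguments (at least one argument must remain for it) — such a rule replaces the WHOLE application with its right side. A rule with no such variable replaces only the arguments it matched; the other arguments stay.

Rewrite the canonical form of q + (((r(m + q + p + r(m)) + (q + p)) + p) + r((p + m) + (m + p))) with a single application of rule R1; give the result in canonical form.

Canonical form:  p + p + q + q + r(m + m + p + p) + r(m + p + q + r(m))
R1 matches:  uses p, r(m)
New term:  p + p + q + q + r(m + m + p + p) + r(m + m + q)

Answer: p + p + q + q + r(m + m + p + p) + r(m + m + q)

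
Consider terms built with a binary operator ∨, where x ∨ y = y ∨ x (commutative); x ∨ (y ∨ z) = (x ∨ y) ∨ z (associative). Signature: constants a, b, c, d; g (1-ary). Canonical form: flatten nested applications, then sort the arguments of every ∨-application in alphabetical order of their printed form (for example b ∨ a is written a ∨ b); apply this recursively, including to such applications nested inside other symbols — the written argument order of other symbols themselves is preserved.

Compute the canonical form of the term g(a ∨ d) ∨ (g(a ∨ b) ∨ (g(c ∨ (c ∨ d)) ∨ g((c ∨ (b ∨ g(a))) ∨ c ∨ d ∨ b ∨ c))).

Answer: g(a ∨ b) ∨ g(a ∨ d) ∨ g(b ∨ b ∨ c ∨ c ∨ c ∨ d ∨ g(a)) ∨ g(c ∨ c ∨ d)

Derivation:
Merge nested applications:  g(a ∨ d) ∨ g(a ∨ b) ∨ g(c ∨ (c ∨ d)) ∨ g((c ∨ (b ∨ g(a))) ∨ c ∨ d ∨ b ∨ c)
Canonicalize subterm:  g(c ∨ (c ∨ d))  →  g(c ∨ c ∨ d)
Canonicalize subterm:  g((c ∨ (b ∨ g(a))) ∨ c ∨ d ∨ b ∨ c)  →  g(b ∨ b ∨ c ∨ c ∨ c ∨ d ∨ g(a))
Sort:  g(a ∨ b) ∨ g(a ∨ d) ∨ g(b ∨ b ∨ c ∨ c ∨ c ∨ d ∨ g(a)) ∨ g(c ∨ c ∨ d)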